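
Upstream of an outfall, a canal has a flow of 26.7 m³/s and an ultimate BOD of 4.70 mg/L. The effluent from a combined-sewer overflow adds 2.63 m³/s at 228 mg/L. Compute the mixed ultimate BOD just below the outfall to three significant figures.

24.7 mg/L

Flow-weighted mixing: C = (Q_r C_r + Q_w C_w)/(Q_r + Q_w)
= (26.7×4.70 + 2.63×228)/(26.7 + 2.63) = 725.1/29.33 = 24.72 mg/L.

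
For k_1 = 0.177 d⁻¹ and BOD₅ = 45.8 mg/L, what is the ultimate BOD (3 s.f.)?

BOD₅ = L₀(1 − e^(−5k_1)) ⇒ L₀ = BOD₅ / (1 − e^(−5×0.177))
= 45.8 / (1 − 0.4127) = 45.8 / 0.5873 = 77.99 mg/L.

L₀ ≈ 78.0 mg/L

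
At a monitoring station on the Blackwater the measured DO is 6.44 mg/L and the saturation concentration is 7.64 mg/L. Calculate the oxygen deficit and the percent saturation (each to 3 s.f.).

D = C_s − C = 7.64 − 6.44 = 1.20 mg/L.
% saturation = 6.44/7.64 × 100 = 84.3 %.

D ≈ 1.20 mg/L; 84.3 % saturation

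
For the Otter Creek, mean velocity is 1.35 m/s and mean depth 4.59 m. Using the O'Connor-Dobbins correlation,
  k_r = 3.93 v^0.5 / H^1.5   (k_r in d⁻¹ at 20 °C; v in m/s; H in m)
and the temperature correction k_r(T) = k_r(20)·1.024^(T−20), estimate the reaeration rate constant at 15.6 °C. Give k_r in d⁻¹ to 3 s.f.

k_r ≈ 0.418 d⁻¹

k_r(20) = 3.93 × 1.35^0.5 / 4.59^1.5 = 3.93 × 1.162 / 9.834 = 0.4643 d⁻¹.
k_r(15.6) = 0.4643 × 1.024^(15.6−20) = 0.4643 × 0.9009 = 0.4183 d⁻¹.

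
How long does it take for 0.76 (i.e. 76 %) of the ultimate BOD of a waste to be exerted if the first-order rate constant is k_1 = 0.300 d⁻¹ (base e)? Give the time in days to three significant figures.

y/L₀ = 1 − e^(−k_1 t) = 0.76 ⇒ e^(−k_1 t) = 0.240
t = −ln(0.240) / 0.300 = 1.427 / 0.300 = 4.757 d.

t ≈ 4.76 d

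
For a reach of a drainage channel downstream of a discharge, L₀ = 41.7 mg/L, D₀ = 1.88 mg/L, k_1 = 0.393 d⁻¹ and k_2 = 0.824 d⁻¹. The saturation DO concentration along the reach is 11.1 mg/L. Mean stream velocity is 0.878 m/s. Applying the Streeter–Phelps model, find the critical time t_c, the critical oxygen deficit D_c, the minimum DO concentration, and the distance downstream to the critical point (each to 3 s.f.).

t_c ≈ 1.60 d; D_c ≈ 10.6 mg/L; min DO ≈ 0.495 mg/L; x_c ≈ 121 km

At the critical point dD/dt = 0, so k_1 L₀ e^(−k_1 t) = k_2 D. Substituting D(t) from the Streeter–Phelps equation and solving for t gives
t_c = ln[(k_2/k_1)(1 − D₀(k_2−k_1)/(k_1 L₀))] / (k_2−k_1).
Here k_2−k_1 = 0.4310 d⁻¹ and 1 − D₀(k_2−k_1)/(k_1 L₀) = 1 − 1.88×0.4310/(0.393×41.7) = 0.9506, so
t_c = ln(2.097 × 0.9506) / 0.4310 = 0.6897 / 0.4310 = 1.600 d.
D_c = (k_1/k_2) L₀ e^(−k_1 t_c) = (0.393/0.824) × 41.7 × e^(−0.393×1.600) = 0.4769 × 41.7 × 0.5332 = 10.60 mg/L.
Minimum DO = C_s − D_c = 11.1 − 10.60 = 0.4954 mg/L.
x_c = v t_c = 0.878 m/s × 1.600 d × 86400 s/d = 121400 m ≈ 121 km.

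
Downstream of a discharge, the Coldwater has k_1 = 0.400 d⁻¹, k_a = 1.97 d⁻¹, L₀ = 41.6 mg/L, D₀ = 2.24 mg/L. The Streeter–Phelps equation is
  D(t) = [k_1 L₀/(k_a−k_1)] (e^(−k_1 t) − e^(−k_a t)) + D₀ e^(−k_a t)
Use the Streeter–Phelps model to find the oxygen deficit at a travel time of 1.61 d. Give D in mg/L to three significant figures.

k_1 L₀/(k_a−k_1) = 0.400×41.6/(1.97−0.400) = 16.64/1.570 = 10.60 mg/L.
e^(−k_1 t) = e^(−0.400×1.610) = 0.5252; e^(−k_a t) = e^(−1.97×1.610) = 0.04193.
D = 10.60 × (0.5252 − 0.04193) + 2.24 × 0.04193 = 5.122 + 0.09393 = 5.216 mg/L.

D ≈ 5.22 mg/L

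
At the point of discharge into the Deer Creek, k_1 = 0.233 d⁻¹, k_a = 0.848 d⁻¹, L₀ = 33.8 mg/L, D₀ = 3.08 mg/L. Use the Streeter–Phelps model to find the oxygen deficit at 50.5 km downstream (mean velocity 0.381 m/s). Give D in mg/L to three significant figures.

D ≈ 6.31 mg/L

Travel time t = x/v = 50.5 km / (0.381 m/s) = 50500 m / 0.381 m/s = 132500 s = 1.534 d.
k_1 L₀/(k_a−k_1) = 0.233×33.8/(0.848−0.233) = 7.875/0.6150 = 12.81 mg/L.
e^(−k_1 t) = e^(−0.233×1.534) = 0.6995; e^(−k_a t) = e^(−0.848×1.534) = 0.2723.
D = 12.81 × (0.6995 − 0.2723) + 3.08 × 0.2723 = 5.470 + 0.8386 = 6.309 mg/L.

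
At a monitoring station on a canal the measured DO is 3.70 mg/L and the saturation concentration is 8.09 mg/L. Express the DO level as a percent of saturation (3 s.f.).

% saturation = C/C_s × 100 = 3.70/8.09 × 100 = 45.7 %.

45.7 % saturation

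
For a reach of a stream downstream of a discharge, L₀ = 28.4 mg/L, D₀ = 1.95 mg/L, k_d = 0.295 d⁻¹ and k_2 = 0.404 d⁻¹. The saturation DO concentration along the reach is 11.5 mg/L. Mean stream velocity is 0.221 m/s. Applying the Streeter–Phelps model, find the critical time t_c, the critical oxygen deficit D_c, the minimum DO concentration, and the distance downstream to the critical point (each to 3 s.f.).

At the critical point dD/dt = 0, so k_d L₀ e^(−k_d t) = k_2 D. Substituting D(t) from the Streeter–Phelps equation and solving for t gives
t_c = ln[(k_2/k_d)(1 − D₀(k_2−k_d)/(k_d L₀))] / (k_2−k_d).
Here k_2−k_d = 0.1090 d⁻¹ and 1 − D₀(k_2−k_d)/(k_d L₀) = 1 − 1.95×0.1090/(0.295×28.4) = 0.9746, so
t_c = ln(1.369 × 0.9746) / 0.1090 = 0.2887 / 0.1090 = 2.649 d.
D_c = (k_d/k_2) L₀ e^(−k_d t_c) = (0.295/0.404) × 28.4 × e^(−0.295×2.649) = 0.7302 × 28.4 × 0.4577 = 9.492 mg/L.
Minimum DO = C_s − D_c = 11.5 − 9.492 = 2.008 mg/L.
x_c = v t_c = 0.221 m/s × 2.649 d × 86400 s/d = 50580 m ≈ 50.6 km.

t_c ≈ 2.65 d; D_c ≈ 9.49 mg/L; min DO ≈ 2.01 mg/L; x_c ≈ 50.6 km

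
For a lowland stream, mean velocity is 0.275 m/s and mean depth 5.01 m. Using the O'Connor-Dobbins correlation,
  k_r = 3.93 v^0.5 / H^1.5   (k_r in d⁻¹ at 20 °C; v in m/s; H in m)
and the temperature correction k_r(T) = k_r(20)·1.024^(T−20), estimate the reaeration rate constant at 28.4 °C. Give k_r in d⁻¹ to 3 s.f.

k_r ≈ 0.224 d⁻¹

k_r(20) = 3.93 × 0.275^0.5 / 5.01^1.5 = 3.93 × 0.5244 / 11.21 = 0.1838 d⁻¹.
k_r(28.4) = 0.1838 × 1.024^(28.4−20) = 0.1838 × 1.220 = 0.2243 d⁻¹.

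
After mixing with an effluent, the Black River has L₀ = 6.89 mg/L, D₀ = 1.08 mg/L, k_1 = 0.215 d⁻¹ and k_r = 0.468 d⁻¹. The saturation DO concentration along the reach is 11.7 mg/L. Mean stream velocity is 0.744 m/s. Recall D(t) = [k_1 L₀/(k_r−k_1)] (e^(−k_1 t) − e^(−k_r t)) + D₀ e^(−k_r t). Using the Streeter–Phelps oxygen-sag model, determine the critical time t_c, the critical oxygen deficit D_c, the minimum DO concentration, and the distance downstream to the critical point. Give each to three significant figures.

At the critical point dD/dt = 0, so k_1 L₀ e^(−k_1 t) = k_r D. Substituting D(t) from the Streeter–Phelps equation and solving for t gives
t_c = ln[(k_r/k_1)(1 − D₀(k_r−k_1)/(k_1 L₀))] / (k_r−k_1).
Here k_r−k_1 = 0.2530 d⁻¹ and 1 − D₀(k_r−k_1)/(k_1 L₀) = 1 − 1.08×0.2530/(0.215×6.89) = 0.8155, so
t_c = ln(2.177 × 0.8155) / 0.2530 = 0.5739 / 0.2530 = 2.269 d.
D_c = (k_1/k_r) L₀ e^(−k_1 t_c) = (0.215/0.468) × 6.89 × e^(−0.215×2.269) = 0.4594 × 6.89 × 0.6140 = 1.944 mg/L.
Minimum DO = C_s − D_c = 11.7 − 1.944 = 9.756 mg/L.
x_c = v t_c = 0.744 m/s × 2.269 d × 86400 s/d = 145800 m ≈ 146 km.

t_c ≈ 2.27 d; D_c ≈ 1.94 mg/L; min DO ≈ 9.76 mg/L; x_c ≈ 146 km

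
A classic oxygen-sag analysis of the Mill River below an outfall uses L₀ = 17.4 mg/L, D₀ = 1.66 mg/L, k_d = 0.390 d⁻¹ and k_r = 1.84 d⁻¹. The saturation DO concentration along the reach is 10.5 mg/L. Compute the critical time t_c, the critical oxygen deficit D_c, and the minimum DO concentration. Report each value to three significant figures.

At the critical point dD/dt = 0, so k_d L₀ e^(−k_d t) = k_r D. Substituting D(t) from the Streeter–Phelps equation and solving for t gives
t_c = ln[(k_r/k_d)(1 − D₀(k_r−k_d)/(k_d L₀))] / (k_r−k_d).
Here k_r−k_d = 1.450 d⁻¹ and 1 − D₀(k_r−k_d)/(k_d L₀) = 1 − 1.66×1.450/(0.390×17.4) = 0.6453, so
t_c = ln(4.718 × 0.6453) / 1.450 = 1.113 / 1.450 = 0.7678 d.
D_c = (k_d/k_r) L₀ e^(−k_d t_c) = (0.390/1.84) × 17.4 × e^(−0.390×0.7678) = 0.2120 × 17.4 × 0.7412 = 2.734 mg/L.
Minimum DO = C_s − D_c = 10.5 − 2.734 = 7.766 mg/L.

t_c ≈ 0.768 d; D_c ≈ 2.73 mg/L; min DO ≈ 7.77 mg/L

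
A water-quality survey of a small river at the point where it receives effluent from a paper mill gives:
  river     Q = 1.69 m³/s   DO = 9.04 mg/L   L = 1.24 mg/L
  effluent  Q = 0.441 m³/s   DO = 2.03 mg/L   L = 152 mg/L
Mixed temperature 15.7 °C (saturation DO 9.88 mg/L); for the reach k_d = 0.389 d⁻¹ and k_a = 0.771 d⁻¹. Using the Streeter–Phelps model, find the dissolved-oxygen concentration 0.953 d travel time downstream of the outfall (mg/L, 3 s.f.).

DO ≈ 1.82 mg/L

Mixed DO = (1.69×9.04 + 0.441×2.03)/(1.69+0.441) = 16.17/2.131 = 7.589 mg/L.
Mixed L₀ = (1.69×1.24 + 0.441×152)/(2.131) = 69.13/2.131 = 32.44 mg/L.
Initial deficit D₀ = C_s − DO₀ = 9.88 − 7.589 = 2.291 mg/L.
D(0.953) = [0.389×32.44/(0.771−0.389)](e^(−0.389×0.953) − e^(−0.771×0.953)) + 2.291 e^(−0.771×0.953)
= 33.03 × (0.6902 − 0.4796) + 2.291 × 0.4796 = 8.056 mg/L.
DO = 9.88 − 8.056 = 1.824 mg/L.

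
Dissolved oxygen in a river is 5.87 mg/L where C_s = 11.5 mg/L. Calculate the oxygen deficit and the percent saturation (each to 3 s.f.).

D ≈ 5.63 mg/L; 51.0 % saturation

D = C_s − C = 11.5 − 5.87 = 5.63 mg/L.
% saturation = 5.87/11.5 × 100 = 51.0 %.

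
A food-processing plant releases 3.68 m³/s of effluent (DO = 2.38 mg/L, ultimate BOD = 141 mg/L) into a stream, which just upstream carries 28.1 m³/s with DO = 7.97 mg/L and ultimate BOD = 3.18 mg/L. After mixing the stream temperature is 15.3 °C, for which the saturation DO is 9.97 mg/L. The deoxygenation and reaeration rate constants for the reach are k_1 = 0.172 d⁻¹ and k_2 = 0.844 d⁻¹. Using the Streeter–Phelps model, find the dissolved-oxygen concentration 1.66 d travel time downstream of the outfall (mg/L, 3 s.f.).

DO ≈ 6.84 mg/L

Mixed DO = (28.1×7.97 + 3.68×2.38)/(28.1+3.68) = 232.7/31.78 = 7.323 mg/L.
Mixed L₀ = (28.1×3.18 + 3.68×141)/(31.78) = 608.2/31.78 = 19.14 mg/L.
Initial deficit D₀ = C_s − DO₀ = 9.97 − 7.323 = 2.647 mg/L.
D(1.66) = [0.172×19.14/(0.844−0.172)](e^(−0.172×1.66) − e^(−0.844×1.66)) + 2.647 e^(−0.844×1.66)
= 4.899 × (0.7516 − 0.2463) + 2.647 × 0.2463 = 3.127 mg/L.
DO = 9.97 − 3.127 = 6.843 mg/L.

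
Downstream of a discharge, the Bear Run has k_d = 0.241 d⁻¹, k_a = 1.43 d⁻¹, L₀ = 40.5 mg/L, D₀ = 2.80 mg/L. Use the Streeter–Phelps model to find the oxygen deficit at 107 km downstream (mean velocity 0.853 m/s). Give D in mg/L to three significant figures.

D ≈ 5.11 mg/L

Travel time t = x/v = 107 km / (0.853 m/s) = 107000 m / 0.853 m/s = 125400 s = 1.452 d.
k_d L₀/(k_a−k_d) = 0.241×40.5/(1.43−0.241) = 9.761/1.189 = 8.209 mg/L.
e^(−k_d t) = e^(−0.241×1.452) = 0.7048; e^(−k_a t) = e^(−1.43×1.452) = 0.1254.
D = 8.209 × (0.7048 − 0.1254) + 2.80 × 0.1254 = 4.756 + 0.3512 = 5.107 mg/L.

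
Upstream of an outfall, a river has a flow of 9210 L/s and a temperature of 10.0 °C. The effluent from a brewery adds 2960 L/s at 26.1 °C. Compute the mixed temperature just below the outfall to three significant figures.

Flow-weighted mixing: C = (Q_r C_r + Q_w C_w)/(Q_r + Q_w)
= (9210×10.0 + 2960×26.1)/(9210 + 2960) = 169400/12170 = 13.92 °C.

13.9 °C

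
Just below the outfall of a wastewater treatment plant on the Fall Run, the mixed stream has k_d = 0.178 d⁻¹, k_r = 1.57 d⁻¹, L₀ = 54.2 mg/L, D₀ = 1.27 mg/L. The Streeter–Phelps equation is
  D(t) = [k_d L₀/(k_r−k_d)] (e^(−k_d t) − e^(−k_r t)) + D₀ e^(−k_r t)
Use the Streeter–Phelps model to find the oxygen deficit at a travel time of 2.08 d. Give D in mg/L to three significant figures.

k_d L₀/(k_r−k_d) = 0.178×54.2/(1.57−0.178) = 9.648/1.392 = 6.931 mg/L.
e^(−k_d t) = e^(−0.178×2.080) = 0.6906; e^(−k_r t) = e^(−1.57×2.080) = 0.03817.
D = 6.931 × (0.6906 − 0.03817) + 1.27 × 0.03817 = 4.522 + 0.04848 = 4.570 mg/L.

D ≈ 4.57 mg/L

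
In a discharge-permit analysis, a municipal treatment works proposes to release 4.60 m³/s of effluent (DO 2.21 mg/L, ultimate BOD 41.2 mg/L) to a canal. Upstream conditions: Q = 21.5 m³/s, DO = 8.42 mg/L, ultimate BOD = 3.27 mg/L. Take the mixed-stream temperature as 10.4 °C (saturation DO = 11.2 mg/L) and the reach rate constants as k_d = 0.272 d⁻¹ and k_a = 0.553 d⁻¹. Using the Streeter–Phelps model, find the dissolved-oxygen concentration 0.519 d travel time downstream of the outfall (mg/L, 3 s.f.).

DO ≈ 7.16 mg/L

Mixed DO = (21.5×8.42 + 4.60×2.21)/(21.5+4.60) = 191.2/26.10 = 7.326 mg/L.
Mixed L₀ = (21.5×3.27 + 4.60×41.2)/(26.10) = 259.8/26.10 = 9.955 mg/L.
Initial deficit D₀ = C_s − DO₀ = 11.2 − 7.326 = 3.874 mg/L.
D(0.519) = [0.272×9.955/(0.553−0.272)](e^(−0.272×0.519) − e^(−0.553×0.519)) + 3.874 e^(−0.553×0.519)
= 9.636 × (0.8683 − 0.7505) + 3.874 × 0.7505 = 4.043 mg/L.
DO = 11.2 − 4.043 = 7.157 mg/L.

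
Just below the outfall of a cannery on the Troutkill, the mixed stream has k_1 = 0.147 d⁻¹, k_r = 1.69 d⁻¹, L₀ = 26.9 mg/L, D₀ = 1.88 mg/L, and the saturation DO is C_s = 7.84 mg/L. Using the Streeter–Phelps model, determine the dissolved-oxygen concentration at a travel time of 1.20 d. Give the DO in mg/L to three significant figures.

DO ≈ 5.78 mg/L

k_1 L₀/(k_r−k_1) = 0.147×26.9/(1.69−0.147) = 3.954/1.543 = 2.563 mg/L.
e^(−k_1 t) = e^(−0.147×1.200) = 0.8383; e^(−k_r t) = e^(−1.69×1.200) = 0.1316.
D = 2.563 × (0.8383 − 0.1316) + 1.88 × 0.1316 = 1.811 + 0.2474 = 2.058 mg/L.
DO = C_s − D = 7.84 − 2.058 = 5.782 mg/L.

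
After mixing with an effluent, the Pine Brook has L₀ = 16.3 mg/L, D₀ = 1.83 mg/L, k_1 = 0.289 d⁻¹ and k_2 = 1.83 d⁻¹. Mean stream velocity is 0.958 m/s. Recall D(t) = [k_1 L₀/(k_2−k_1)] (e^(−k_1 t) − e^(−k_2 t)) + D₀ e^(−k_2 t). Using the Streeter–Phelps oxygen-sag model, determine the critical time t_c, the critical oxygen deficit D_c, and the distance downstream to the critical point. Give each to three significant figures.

With k_2/k_1 = 6.332 and 1 − D₀(k_2−k_1)/(k_1 L₀) = 0.4014,
t_c = ln(6.332 × 0.4014) / (1.83 − 0.289) = ln(2.541) / 1.541 = 0.9327/1.541 = 0.6053 d.
D_c = (k_1/k_2) L₀ e^(−k_1 t_c) = (0.289/1.83) × 16.3 × e^(−0.289×0.6053) = 0.1579 × 16.3 × 0.8395 = 2.161 mg/L.
x_c = v t_c = 0.958 m/s × 0.6053 d × 86400 s/d = 50100 m ≈ 50.1 km.

t_c ≈ 0.605 d; D_c ≈ 2.16 mg/L; x_c ≈ 50.1 km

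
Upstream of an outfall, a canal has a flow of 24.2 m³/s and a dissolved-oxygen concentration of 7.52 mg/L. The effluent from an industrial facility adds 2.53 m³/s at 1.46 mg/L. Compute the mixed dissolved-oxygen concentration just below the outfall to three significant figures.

6.95 mg/L

Flow-weighted mixing: C = (Q_r C_r + Q_w C_w)/(Q_r + Q_w)
= (24.2×7.52 + 2.53×1.46)/(24.2 + 2.53) = 185.7/26.73 = 6.946 mg/L.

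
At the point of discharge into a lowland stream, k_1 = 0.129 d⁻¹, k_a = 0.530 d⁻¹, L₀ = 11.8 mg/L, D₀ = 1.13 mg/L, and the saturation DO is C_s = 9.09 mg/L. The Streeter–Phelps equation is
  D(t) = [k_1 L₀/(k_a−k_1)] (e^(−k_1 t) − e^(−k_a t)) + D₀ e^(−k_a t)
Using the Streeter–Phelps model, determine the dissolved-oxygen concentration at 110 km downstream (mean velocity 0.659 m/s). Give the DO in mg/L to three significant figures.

DO ≈ 7.09 mg/L

Travel time t = x/v = 110 km / (0.659 m/s) = 110000 m / 0.659 m/s = 166900 s = 1.932 d.
k_1 L₀/(k_a−k_1) = 0.129×11.8/(0.530−0.129) = 1.522/0.4010 = 3.796 mg/L.
e^(−k_1 t) = e^(−0.129×1.932) = 0.7794; e^(−k_a t) = e^(−0.530×1.932) = 0.3592.
D = 3.796 × (0.7794 − 0.3592) + 1.13 × 0.3592 = 1.595 + 0.4059 = 2.001 mg/L.
DO = C_s − D = 9.09 − 2.001 = 7.089 mg/L.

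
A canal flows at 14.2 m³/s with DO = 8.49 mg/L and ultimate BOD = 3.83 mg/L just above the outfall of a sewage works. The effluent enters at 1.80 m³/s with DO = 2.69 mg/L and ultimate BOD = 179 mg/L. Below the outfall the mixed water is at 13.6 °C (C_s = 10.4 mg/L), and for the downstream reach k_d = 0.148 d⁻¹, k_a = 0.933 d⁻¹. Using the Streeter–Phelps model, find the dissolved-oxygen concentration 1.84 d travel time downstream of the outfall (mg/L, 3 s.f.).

DO ≈ 7.36 mg/L

Mixed DO = (14.2×8.49 + 1.80×2.69)/(14.2+1.80) = 125.4/16.00 = 7.837 mg/L.
Mixed L₀ = (14.2×3.83 + 1.80×179)/(16.00) = 376.6/16.00 = 23.54 mg/L.
Initial deficit D₀ = C_s − DO₀ = 10.4 − 7.837 = 2.563 mg/L.
D(1.84) = [0.148×23.54/(0.933−0.148)](e^(−0.148×1.84) − e^(−0.933×1.84)) + 2.563 e^(−0.933×1.84)
= 4.437 × (0.7616 − 0.1797) + 2.563 × 0.1797 = 3.043 mg/L.
DO = 10.4 − 3.043 = 7.357 mg/L.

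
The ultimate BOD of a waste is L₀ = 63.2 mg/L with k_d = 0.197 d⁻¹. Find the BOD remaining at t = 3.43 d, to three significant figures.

L_t = L₀ e^(−k_d t) = 63.2 × e^(−0.197×3.43) = 63.2 × 0.5088 = 32.16 mg/L.

L ≈ 32.2 mg/L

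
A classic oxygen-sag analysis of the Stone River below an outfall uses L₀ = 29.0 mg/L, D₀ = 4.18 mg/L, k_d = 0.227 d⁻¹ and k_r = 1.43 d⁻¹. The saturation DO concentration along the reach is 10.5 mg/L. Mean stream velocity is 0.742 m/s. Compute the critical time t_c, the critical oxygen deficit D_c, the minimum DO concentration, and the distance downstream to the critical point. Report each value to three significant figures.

t_c ≈ 0.330 d; D_c ≈ 4.27 mg/L; min DO ≈ 6.23 mg/L; x_c ≈ 21.2 km

t_c = [1/(k_r−k_d)] ln[(k_r/k_d)(1 − D₀(k_r−k_d)/(k_d L₀))]
= [1/(1.43−0.227)] ln[(1.43/0.227)(1 − 4.18×1.203/(0.227×29.0))]
= (1/1.203) ln[6.300 × 0.2361] = 0.8313 × ln(1.488) = 0.8313 × 0.3971 = 0.3301 d.
D_c = (k_d/k_r) L₀ e^(−k_d t_c) = (0.227/1.43) × 29.0 × e^(−0.227×0.3301) = 0.1587 × 29.0 × 0.9278 = 4.271 mg/L.
Minimum DO = C_s − D_c = 10.5 − 4.271 = 6.229 mg/L.
x_c = v t_c = 0.742 m/s × 0.3301 d × 86400 s/d = 21160 m ≈ 21.2 km.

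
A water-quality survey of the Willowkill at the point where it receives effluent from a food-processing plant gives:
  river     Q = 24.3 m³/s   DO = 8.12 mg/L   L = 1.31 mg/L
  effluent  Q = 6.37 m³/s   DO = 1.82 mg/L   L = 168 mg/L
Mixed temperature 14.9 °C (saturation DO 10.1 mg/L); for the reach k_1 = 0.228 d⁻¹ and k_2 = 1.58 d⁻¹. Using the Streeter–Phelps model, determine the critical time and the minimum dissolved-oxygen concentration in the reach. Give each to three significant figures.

Mixed DO = (24.3×8.12 + 6.37×1.82)/(24.3+6.37) = 208.9/30.67 = 6.812 mg/L.
Mixed L₀ = (24.3×1.31 + 6.37×168)/(30.67) = 1102/30.67 = 35.93 mg/L.
Initial deficit D₀ = C_s − DO₀ = 10.1 − 6.812 = 3.288 mg/L.
t_c = (1/1.352) ln[(1.58/0.228)(1 − 3.288×1.352/(0.228×35.93))] = 0.7396 × ln(3.169) = 0.8531 d.
D_c = (0.228/1.58) × 35.93 × e^(−0.228×0.8531) = 0.1443 × 35.93 × 0.8232 = 4.268 mg/L.
Minimum DO = 10.1 − 4.268 = 5.832 mg/L.

t_c ≈ 0.853 d; minimum DO ≈ 5.83 mg/L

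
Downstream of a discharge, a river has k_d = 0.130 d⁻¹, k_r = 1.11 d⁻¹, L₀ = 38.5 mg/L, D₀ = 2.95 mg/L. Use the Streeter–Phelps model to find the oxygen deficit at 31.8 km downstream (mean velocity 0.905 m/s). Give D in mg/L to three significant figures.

D ≈ 3.47 mg/L

Travel time t = x/v = 31.8 km / (0.905 m/s) = 31800 m / 0.905 m/s = 35140 s = 0.4067 d.
k_d L₀/(k_r−k_d) = 0.130×38.5/(1.11−0.130) = 5.005/0.9800 = 5.107 mg/L.
e^(−k_d t) = e^(−0.130×0.4067) = 0.9485; e^(−k_r t) = e^(−1.11×0.4067) = 0.6367.
D = 5.107 × (0.9485 − 0.6367) + 2.95 × 0.6367 = 1.592 + 1.878 = 3.471 mg/L.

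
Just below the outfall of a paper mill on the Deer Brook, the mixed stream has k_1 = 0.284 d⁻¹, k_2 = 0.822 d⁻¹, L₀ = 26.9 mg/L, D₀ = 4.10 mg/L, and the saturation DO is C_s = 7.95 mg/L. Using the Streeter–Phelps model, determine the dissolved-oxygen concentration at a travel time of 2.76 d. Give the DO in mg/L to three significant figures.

DO ≈ 2.51 mg/L

k_1 L₀/(k_2−k_1) = 0.284×26.9/(0.822−0.284) = 7.640/0.5380 = 14.20 mg/L.
e^(−k_1 t) = e^(−0.284×2.760) = 0.4566; e^(−k_2 t) = e^(−0.822×2.760) = 0.1034.
D = 14.20 × (0.4566 − 0.1034) + 4.10 × 0.1034 = 5.016 + 0.4241 = 5.440 mg/L.
DO = C_s − D = 7.95 − 5.440 = 2.510 mg/L.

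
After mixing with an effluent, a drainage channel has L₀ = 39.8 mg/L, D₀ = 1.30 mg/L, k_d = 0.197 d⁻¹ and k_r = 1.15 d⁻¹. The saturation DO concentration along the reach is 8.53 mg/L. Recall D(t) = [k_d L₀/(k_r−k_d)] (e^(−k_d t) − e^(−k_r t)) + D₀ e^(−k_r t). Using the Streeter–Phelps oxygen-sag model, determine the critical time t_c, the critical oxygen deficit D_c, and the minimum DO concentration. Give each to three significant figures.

t_c = [1/(k_r−k_d)] ln[(k_r/k_d)(1 − D₀(k_r−k_d)/(k_d L₀))]
= [1/(1.15−0.197)] ln[(1.15/0.197)(1 − 1.30×0.9530/(0.197×39.8))]
= (1/0.9530) ln[5.838 × 0.8420] = 1.049 × ln(4.915) = 1.049 × 1.592 = 1.671 d.
L(t_c) = L₀ e^(−k_d t_c) = 39.8 × 0.7195 = 28.64 mg/L, and at the critical point k_r D_c = k_d L, so D_c = (0.197/1.15) × 28.64 = 4.906 mg/L.
Minimum DO = C_s − D_c = 8.53 − 4.906 = 3.624 mg/L.

t_c ≈ 1.67 d; D_c ≈ 4.91 mg/L; min DO ≈ 3.62 mg/L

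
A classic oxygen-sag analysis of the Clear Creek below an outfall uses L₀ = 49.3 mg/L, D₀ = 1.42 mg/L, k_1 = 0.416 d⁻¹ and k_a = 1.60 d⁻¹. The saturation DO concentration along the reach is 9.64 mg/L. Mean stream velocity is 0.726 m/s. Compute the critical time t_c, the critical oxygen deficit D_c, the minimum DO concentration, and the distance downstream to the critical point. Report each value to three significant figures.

At the critical point dD/dt = 0, so k_1 L₀ e^(−k_1 t) = k_a D. Substituting D(t) from the Streeter–Phelps equation and solving for t gives
t_c = ln[(k_a/k_1)(1 − D₀(k_a−k_1)/(k_1 L₀))] / (k_a−k_1).
Here k_a−k_1 = 1.184 d⁻¹ and 1 − D₀(k_a−k_1)/(k_1 L₀) = 1 − 1.42×1.184/(0.416×49.3) = 0.9180, so
t_c = ln(3.846 × 0.9180) / 1.184 = 1.262 / 1.184 = 1.065 d.
D_c = (k_1/k_a) L₀ e^(−k_1 t_c) = (0.416/1.60) × 49.3 × e^(−0.416×1.065) = 0.2600 × 49.3 × 0.6420 = 8.229 mg/L.
Minimum DO = C_s − D_c = 9.64 − 8.229 = 1.411 mg/L.
x_c = v t_c = 0.726 m/s × 1.065 d × 86400 s/d = 66830 m ≈ 66.8 km.

t_c ≈ 1.07 d; D_c ≈ 8.23 mg/L; min DO ≈ 1.41 mg/L; x_c ≈ 66.8 km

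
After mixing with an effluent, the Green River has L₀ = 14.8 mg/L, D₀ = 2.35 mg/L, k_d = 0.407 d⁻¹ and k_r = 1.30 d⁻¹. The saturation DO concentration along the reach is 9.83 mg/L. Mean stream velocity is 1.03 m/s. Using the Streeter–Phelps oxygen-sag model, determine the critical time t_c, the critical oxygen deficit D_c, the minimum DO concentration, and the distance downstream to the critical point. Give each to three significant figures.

t_c ≈ 0.821 d; D_c ≈ 3.32 mg/L; min DO ≈ 6.51 mg/L; x_c ≈ 73.0 km

At the critical point dD/dt = 0, so k_d L₀ e^(−k_d t) = k_r D. Substituting D(t) from the Streeter–Phelps equation and solving for t gives
t_c = ln[(k_r/k_d)(1 − D₀(k_r−k_d)/(k_d L₀))] / (k_r−k_d).
Here k_r−k_d = 0.8930 d⁻¹ and 1 − D₀(k_r−k_d)/(k_d L₀) = 1 − 2.35×0.8930/(0.407×14.8) = 0.6516, so
t_c = ln(3.194 × 0.6516) / 0.8930 = 0.7330 / 0.8930 = 0.8208 d.
L(t_c) = L₀ e^(−k_d t_c) = 14.8 × 0.7160 = 10.60 mg/L, and at the critical point k_r D_c = k_d L, so D_c = (0.407/1.30) × 10.60 = 3.318 mg/L.
Minimum DO = C_s − D_c = 9.83 − 3.318 = 6.512 mg/L.
x_c = v t_c = 1.03 m/s × 0.8208 d × 86400 s/d = 73050 m ≈ 73.0 km.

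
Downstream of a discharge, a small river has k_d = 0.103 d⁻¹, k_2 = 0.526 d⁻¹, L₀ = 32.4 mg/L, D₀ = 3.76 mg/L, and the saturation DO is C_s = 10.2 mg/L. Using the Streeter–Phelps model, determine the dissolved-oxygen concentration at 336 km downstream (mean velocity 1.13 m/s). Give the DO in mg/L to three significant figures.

DO ≈ 5.34 mg/L

Travel time t = x/v = 336 km / (1.13 m/s) = 336000 m / 1.13 m/s = 297300 s = 3.441 d.
k_d L₀/(k_2−k_d) = 0.103×32.4/(0.526−0.103) = 3.337/0.4230 = 7.889 mg/L.
e^(−k_d t) = e^(−0.103×3.441) = 0.7015; e^(−k_2 t) = e^(−0.526×3.441) = 0.1636.
D = 7.889 × (0.7015 − 0.1636) + 3.76 × 0.1636 = 4.244 + 0.6152 = 4.859 mg/L.
DO = C_s − D = 10.2 − 4.859 = 5.341 mg/L.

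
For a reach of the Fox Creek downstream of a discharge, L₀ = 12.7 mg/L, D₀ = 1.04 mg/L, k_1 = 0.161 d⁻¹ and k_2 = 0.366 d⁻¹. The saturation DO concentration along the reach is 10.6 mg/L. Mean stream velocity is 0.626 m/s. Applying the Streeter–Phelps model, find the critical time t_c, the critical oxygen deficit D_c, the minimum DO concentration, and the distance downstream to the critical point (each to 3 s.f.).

With k_2/k_1 = 2.273 and 1 − D₀(k_2−k_1)/(k_1 L₀) = 0.8957,
t_c = ln(2.273 × 0.8957) / (0.366 − 0.161) = ln(2.036) / 0.2050 = 0.7111/0.2050 = 3.469 d.
L(t_c) = L₀ e^(−k_1 t_c) = 12.7 × 0.5721 = 7.265 mg/L, and at the critical point k_2 D_c = k_1 L, so D_c = (0.161/0.366) × 7.265 = 3.196 mg/L.
Minimum DO = C_s − D_c = 10.6 − 3.196 = 7.404 mg/L.
x_c = v t_c = 0.626 m/s × 3.469 d × 86400 s/d = 187600 m ≈ 188 km.

t_c ≈ 3.47 d; D_c ≈ 3.20 mg/L; min DO ≈ 7.40 mg/L; x_c ≈ 188 km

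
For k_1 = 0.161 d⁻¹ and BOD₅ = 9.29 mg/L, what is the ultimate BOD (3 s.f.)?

BOD₅ = L₀(1 − e^(−5k_1)) ⇒ L₀ = BOD₅ / (1 − e^(−5×0.161))
= 9.29 / (1 − 0.4471) = 9.29 / 0.5529 = 16.80 mg/L.

L₀ ≈ 16.8 mg/L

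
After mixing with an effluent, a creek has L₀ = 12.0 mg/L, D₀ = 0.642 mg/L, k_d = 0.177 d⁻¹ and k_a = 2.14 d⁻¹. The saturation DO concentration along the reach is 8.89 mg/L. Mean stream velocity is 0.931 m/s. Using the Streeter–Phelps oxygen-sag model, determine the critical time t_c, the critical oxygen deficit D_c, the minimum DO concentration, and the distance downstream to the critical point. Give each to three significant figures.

t_c = [1/(k_a−k_d)] ln[(k_a/k_d)(1 − D₀(k_a−k_d)/(k_d L₀))]
= [1/(2.14−0.177)] ln[(2.14/0.177)(1 − 0.642×1.963/(0.177×12.0))]
= (1/1.963) ln[12.09 × 0.4067] = 0.5094 × ln(4.917) = 0.5094 × 1.593 = 0.8113 d.
D_c = (k_d/k_a) L₀ e^(−k_d t_c) = (0.177/2.14) × 12.0 × e^(−0.177×0.8113) = 0.08271 × 12.0 × 0.8662 = 0.8598 mg/L.
Minimum DO = C_s − D_c = 8.89 − 0.8598 = 8.030 mg/L.
x_c = v t_c = 0.931 m/s × 0.8113 d × 86400 s/d = 65260 m ≈ 65.3 km.

t_c ≈ 0.811 d; D_c ≈ 0.860 mg/L; min DO ≈ 8.03 mg/L; x_c ≈ 65.3 km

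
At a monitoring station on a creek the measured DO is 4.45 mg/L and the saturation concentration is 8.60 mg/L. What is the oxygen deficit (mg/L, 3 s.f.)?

D ≈ 4.15 mg/L

D = C_s − C = 8.60 − 4.45 = 4.15 mg/L.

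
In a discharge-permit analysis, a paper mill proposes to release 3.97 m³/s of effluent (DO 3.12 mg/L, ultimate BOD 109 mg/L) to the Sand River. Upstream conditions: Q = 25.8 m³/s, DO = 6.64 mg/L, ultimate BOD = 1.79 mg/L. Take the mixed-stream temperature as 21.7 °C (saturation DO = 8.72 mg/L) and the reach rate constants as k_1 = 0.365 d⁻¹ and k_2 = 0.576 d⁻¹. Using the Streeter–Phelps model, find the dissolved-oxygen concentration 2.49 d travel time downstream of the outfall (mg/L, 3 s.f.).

Mixed DO = (25.8×6.64 + 3.97×3.12)/(25.8+3.97) = 183.7/29.77 = 6.171 mg/L.
Mixed L₀ = (25.8×1.79 + 3.97×109)/(29.77) = 478.9/29.77 = 16.09 mg/L.
Initial deficit D₀ = C_s − DO₀ = 8.72 − 6.171 = 2.549 mg/L.
D(2.49) = [0.365×16.09/(0.576−0.365)](e^(−0.365×2.49) − e^(−0.576×2.49)) + 2.549 e^(−0.576×2.49)
= 27.83 × (0.4030 − 0.2383) + 2.549 × 0.2383 = 5.191 mg/L.
DO = 8.72 − 5.191 = 3.529 mg/L.

DO ≈ 3.53 mg/L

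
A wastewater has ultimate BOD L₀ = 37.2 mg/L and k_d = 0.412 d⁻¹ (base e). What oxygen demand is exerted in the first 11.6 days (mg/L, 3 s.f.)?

y_t = L₀(1 − e^(−k_d t)) = 37.2 × (1 − e^(−0.412×11.6))
= 37.2 × (1 − 0.008403) = 37.2 × 0.9916 = 36.89 mg/L.

y ≈ 36.9 mg/L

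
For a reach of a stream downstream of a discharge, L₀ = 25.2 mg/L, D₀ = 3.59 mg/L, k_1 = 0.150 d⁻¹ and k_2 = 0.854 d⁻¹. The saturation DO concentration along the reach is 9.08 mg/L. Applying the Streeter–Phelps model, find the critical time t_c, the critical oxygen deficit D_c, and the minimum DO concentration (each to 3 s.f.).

At the critical point dD/dt = 0, so k_1 L₀ e^(−k_1 t) = k_2 D. Substituting D(t) from the Streeter–Phelps equation and solving for t gives
t_c = ln[(k_2/k_1)(1 − D₀(k_2−k_1)/(k_1 L₀))] / (k_2−k_1).
Here k_2−k_1 = 0.7040 d⁻¹ and 1 − D₀(k_2−k_1)/(k_1 L₀) = 1 − 3.59×0.7040/(0.150×25.2) = 0.3314, so
t_c = ln(5.693 × 0.3314) / 0.7040 = 0.6348 / 0.7040 = 0.9017 d.
D_c = (k_1/k_2) L₀ e^(−k_1 t_c) = (0.150/0.854) × 25.2 × e^(−0.150×0.9017) = 0.1756 × 25.2 × 0.8735 = 3.866 mg/L.
Minimum DO = C_s − D_c = 9.08 − 3.866 = 5.214 mg/L.

t_c ≈ 0.902 d; D_c ≈ 3.87 mg/L; min DO ≈ 5.21 mg/L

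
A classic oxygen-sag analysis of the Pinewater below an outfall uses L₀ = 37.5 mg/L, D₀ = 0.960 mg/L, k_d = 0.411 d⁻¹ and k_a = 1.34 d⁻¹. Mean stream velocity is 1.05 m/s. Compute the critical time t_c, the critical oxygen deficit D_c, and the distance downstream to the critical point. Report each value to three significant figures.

At the critical point dD/dt = 0, so k_d L₀ e^(−k_d t) = k_a D. Substituting D(t) from the Streeter–Phelps equation and solving for t gives
t_c = ln[(k_a/k_d)(1 − D₀(k_a−k_d)/(k_d L₀))] / (k_a−k_d).
Here k_a−k_d = 0.9290 d⁻¹ and 1 − D₀(k_a−k_d)/(k_d L₀) = 1 − 0.960×0.9290/(0.411×37.5) = 0.9421, so
t_c = ln(3.260 × 0.9421) / 0.9290 = 1.122 / 0.9290 = 1.208 d.
D_c = (k_d/k_a) L₀ e^(−k_d t_c) = (0.411/1.34) × 37.5 × e^(−0.411×1.208) = 0.3067 × 37.5 × 0.6087 = 7.001 mg/L.
x_c = v t_c = 1.05 m/s × 1.208 d × 86400 s/d = 109600 m ≈ 110 km.

t_c ≈ 1.21 d; D_c ≈ 7.00 mg/L; x_c ≈ 110 km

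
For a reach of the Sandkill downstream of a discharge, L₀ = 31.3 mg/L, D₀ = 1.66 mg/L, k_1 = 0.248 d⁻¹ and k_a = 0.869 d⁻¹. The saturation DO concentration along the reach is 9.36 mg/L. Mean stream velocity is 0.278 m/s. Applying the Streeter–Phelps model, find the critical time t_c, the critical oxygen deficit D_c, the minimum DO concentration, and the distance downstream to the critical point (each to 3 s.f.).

t_c = [1/(k_a−k_1)] ln[(k_a/k_1)(1 − D₀(k_a−k_1)/(k_1 L₀))]
= [1/(0.869−0.248)] ln[(0.869/0.248)(1 − 1.66×0.6210/(0.248×31.3))]
= (1/0.6210) ln[3.504 × 0.8672] = 1.610 × ln(3.039) = 1.610 × 1.111 = 1.790 d.
D_c = (k_1/k_a) L₀ e^(−k_1 t_c) = (0.248/0.869) × 31.3 × e^(−0.248×1.790) = 0.2854 × 31.3 × 0.6416 = 5.731 mg/L.
Minimum DO = C_s − D_c = 9.36 − 5.731 = 3.629 mg/L.
x_c = v t_c = 0.278 m/s × 1.790 d × 86400 s/d = 42990 m ≈ 43.0 km.

t_c ≈ 1.79 d; D_c ≈ 5.73 mg/L; min DO ≈ 3.63 mg/L; x_c ≈ 43.0 km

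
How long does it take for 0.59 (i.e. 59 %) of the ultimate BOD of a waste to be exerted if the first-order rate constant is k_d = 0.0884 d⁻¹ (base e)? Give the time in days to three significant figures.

t ≈ 10.1 d

y/L₀ = 1 − e^(−k_d t) = 0.59 ⇒ e^(−k_d t) = 0.410
t = −ln(0.410) / 0.0884 = 0.8916 / 0.0884 = 10.09 d.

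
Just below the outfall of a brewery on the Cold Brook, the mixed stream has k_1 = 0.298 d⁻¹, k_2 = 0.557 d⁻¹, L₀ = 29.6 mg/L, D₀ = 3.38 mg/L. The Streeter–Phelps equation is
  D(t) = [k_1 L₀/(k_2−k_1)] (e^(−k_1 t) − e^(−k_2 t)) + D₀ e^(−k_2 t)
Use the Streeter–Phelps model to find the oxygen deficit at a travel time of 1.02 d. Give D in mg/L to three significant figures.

k_1 L₀/(k_2−k_1) = 0.298×29.6/(0.557−0.298) = 8.821/0.2590 = 34.06 mg/L.
e^(−k_1 t) = e^(−0.298×1.020) = 0.7379; e^(−k_2 t) = e^(−0.557×1.020) = 0.5666.
D = 34.06 × (0.7379 − 0.5666) + 3.38 × 0.5666 = 5.834 + 1.915 = 7.749 mg/L.

D ≈ 7.75 mg/L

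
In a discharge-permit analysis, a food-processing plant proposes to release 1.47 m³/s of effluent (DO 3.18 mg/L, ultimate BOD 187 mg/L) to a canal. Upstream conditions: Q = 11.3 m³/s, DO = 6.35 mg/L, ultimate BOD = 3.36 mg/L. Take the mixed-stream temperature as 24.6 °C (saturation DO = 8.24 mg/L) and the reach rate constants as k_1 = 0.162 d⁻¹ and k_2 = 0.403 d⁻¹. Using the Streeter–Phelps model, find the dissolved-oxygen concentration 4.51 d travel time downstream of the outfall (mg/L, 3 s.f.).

DO ≈ 2.62 mg/L

Mixed DO = (11.3×6.35 + 1.47×3.18)/(11.3+1.47) = 76.43/12.77 = 5.985 mg/L.
Mixed L₀ = (11.3×3.36 + 1.47×187)/(12.77) = 312.9/12.77 = 24.50 mg/L.
Initial deficit D₀ = C_s − DO₀ = 8.24 − 5.985 = 2.255 mg/L.
D(4.51) = [0.162×24.50/(0.403−0.162)](e^(−0.162×4.51) − e^(−0.403×4.51)) + 2.255 e^(−0.403×4.51)
= 16.47 × (0.4816 − 0.1624) + 2.255 × 0.1624 = 5.623 mg/L.
DO = 8.24 − 5.623 = 2.617 mg/L.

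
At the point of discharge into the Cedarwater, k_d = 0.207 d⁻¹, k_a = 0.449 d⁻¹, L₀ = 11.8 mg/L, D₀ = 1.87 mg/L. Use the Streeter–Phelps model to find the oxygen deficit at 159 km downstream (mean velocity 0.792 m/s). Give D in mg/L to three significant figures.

D ≈ 3.34 mg/L

Travel time t = x/v = 159 km / (0.792 m/s) = 159000 m / 0.792 m/s = 200800 s = 2.324 d.
k_d L₀/(k_a−k_d) = 0.207×11.8/(0.449−0.207) = 2.443/0.2420 = 10.09 mg/L.
e^(−k_d t) = e^(−0.207×2.324) = 0.6182; e^(−k_a t) = e^(−0.449×2.324) = 0.3523.
D = 10.09 × (0.6182 − 0.3523) + 1.87 × 0.3523 = 2.684 + 0.6588 = 3.342 mg/L.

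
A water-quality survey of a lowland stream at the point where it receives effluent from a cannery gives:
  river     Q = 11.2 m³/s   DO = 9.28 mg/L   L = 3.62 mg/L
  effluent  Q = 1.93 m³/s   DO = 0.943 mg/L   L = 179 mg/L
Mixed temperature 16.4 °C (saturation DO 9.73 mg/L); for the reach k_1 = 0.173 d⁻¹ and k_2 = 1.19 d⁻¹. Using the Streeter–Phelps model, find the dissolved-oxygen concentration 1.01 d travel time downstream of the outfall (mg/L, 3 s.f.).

DO ≈ 6.53 mg/L

Mixed DO = (11.2×9.28 + 1.93×0.943)/(11.2+1.93) = 105.8/13.13 = 8.055 mg/L.
Mixed L₀ = (11.2×3.62 + 1.93×179)/(13.13) = 386.0/13.13 = 29.40 mg/L.
Initial deficit D₀ = C_s − DO₀ = 9.73 − 8.055 = 1.675 mg/L.
D(1.01) = [0.173×29.40/(1.19−0.173)](e^(−0.173×1.01) − e^(−1.19×1.01)) + 1.675 e^(−1.19×1.01)
= 5.001 × (0.8397 − 0.3006) + 1.675 × 0.3006 = 3.200 mg/L.
DO = 9.73 − 3.200 = 6.530 mg/L.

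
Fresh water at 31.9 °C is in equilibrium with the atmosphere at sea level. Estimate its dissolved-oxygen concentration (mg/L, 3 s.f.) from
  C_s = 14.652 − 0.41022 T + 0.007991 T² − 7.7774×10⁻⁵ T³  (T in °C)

C_s = 14.652 − 0.41022×31.9 + 0.007991×31.9² − 7.7774×10⁻⁵×31.9³ = 7.173 mg/L.

C_s ≈ 7.17 mg/L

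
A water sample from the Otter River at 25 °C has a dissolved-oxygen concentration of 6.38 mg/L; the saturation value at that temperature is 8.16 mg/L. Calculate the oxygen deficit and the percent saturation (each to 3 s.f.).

D = C_s − C = 8.16 − 6.38 = 1.78 mg/L.
% saturation = 6.38/8.16 × 100 = 78.2 %.

D ≈ 1.78 mg/L; 78.2 % saturation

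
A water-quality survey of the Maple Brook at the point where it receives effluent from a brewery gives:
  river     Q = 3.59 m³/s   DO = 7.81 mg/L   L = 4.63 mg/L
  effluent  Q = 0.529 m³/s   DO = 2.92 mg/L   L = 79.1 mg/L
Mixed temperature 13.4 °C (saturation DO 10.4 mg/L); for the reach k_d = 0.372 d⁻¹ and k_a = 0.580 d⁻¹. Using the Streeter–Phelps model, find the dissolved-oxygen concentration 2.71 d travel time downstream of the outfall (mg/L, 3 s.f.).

Mixed DO = (3.59×7.81 + 0.529×2.92)/(3.59+0.529) = 29.58/4.119 = 7.182 mg/L.
Mixed L₀ = (3.59×4.63 + 0.529×79.1)/(4.119) = 58.47/4.119 = 14.19 mg/L.
Initial deficit D₀ = C_s − DO₀ = 10.4 − 7.182 = 3.218 mg/L.
D(2.71) = [0.372×14.19/(0.580−0.372)](e^(−0.372×2.71) − e^(−0.580×2.71)) + 3.218 e^(−0.580×2.71)
= 25.39 × (0.3649 − 0.2077) + 3.218 × 0.2077 = 4.660 mg/L.
DO = 10.4 − 4.660 = 5.740 mg/L.

DO ≈ 5.74 mg/L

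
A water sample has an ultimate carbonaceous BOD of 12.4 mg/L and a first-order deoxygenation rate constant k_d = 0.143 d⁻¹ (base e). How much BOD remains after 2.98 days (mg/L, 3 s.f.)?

L_t = L₀ e^(−k_d t) = 12.4 × e^(−0.143×2.98) = 12.4 × 0.6530 = 8.098 mg/L.

L ≈ 8.10 mg/L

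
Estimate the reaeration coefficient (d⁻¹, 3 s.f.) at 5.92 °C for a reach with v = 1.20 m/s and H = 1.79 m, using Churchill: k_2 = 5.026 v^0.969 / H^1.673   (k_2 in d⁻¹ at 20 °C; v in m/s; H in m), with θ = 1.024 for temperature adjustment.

k_2(20) = 5.026 × 1.20^0.969 / 1.79^1.673 = 5.026 × 1.193 / 2.649 = 2.264 d⁻¹.
k_2(5.92) = 2.264 × 1.024^(5.92−20) = 2.264 × 0.7161 = 1.621 d⁻¹.

k_2 ≈ 1.62 d⁻¹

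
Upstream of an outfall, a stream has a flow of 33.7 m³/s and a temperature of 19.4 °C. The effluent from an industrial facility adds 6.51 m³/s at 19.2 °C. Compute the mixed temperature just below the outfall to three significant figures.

Flow-weighted mixing: C = (Q_r C_r + Q_w C_w)/(Q_r + Q_w)
= (33.7×19.4 + 6.51×19.2)/(33.7 + 6.51) = 778.8/40.21 = 19.37 °C.

19.4 °C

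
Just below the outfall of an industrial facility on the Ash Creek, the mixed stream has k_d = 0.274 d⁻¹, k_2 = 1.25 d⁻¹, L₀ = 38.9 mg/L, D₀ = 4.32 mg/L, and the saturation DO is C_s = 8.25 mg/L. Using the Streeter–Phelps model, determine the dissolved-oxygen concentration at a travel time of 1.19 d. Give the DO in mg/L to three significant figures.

DO ≈ 1.86 mg/L

k_d L₀/(k_2−k_d) = 0.274×38.9/(1.25−0.274) = 10.66/0.9760 = 10.92 mg/L.
e^(−k_d t) = e^(−0.274×1.190) = 0.7218; e^(−k_2 t) = e^(−1.25×1.190) = 0.2259.
D = 10.92 × (0.7218 − 0.2259) + 4.32 × 0.2259 = 5.415 + 0.9760 = 6.391 mg/L.
DO = C_s − D = 8.25 − 6.391 = 1.859 mg/L.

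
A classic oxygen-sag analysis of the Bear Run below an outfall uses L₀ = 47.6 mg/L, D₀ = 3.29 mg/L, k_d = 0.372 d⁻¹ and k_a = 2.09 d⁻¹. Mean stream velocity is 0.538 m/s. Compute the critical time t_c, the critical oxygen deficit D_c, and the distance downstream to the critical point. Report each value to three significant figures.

t_c ≈ 0.781 d; D_c ≈ 6.34 mg/L; x_c ≈ 36.3 km

At the critical point dD/dt = 0, so k_d L₀ e^(−k_d t) = k_a D. Substituting D(t) from the Streeter–Phelps equation and solving for t gives
t_c = ln[(k_a/k_d)(1 − D₀(k_a−k_d)/(k_d L₀))] / (k_a−k_d).
Here k_a−k_d = 1.718 d⁻¹ and 1 − D₀(k_a−k_d)/(k_d L₀) = 1 − 3.29×1.718/(0.372×47.6) = 0.6808, so
t_c = ln(5.618 × 0.6808) / 1.718 = 1.342 / 1.718 = 0.7809 d.
L(t_c) = L₀ e^(−k_d t_c) = 47.6 × 0.7479 = 35.60 mg/L, and at the critical point k_a D_c = k_d L, so D_c = (0.372/2.09) × 35.60 = 6.336 mg/L.
x_c = v t_c = 0.538 m/s × 0.7809 d × 86400 s/d = 36300 m ≈ 36.3 km.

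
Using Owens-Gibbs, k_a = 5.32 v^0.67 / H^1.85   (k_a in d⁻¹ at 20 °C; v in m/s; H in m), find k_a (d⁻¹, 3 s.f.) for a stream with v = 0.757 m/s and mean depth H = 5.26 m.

k_a ≈ 0.205 d⁻¹

k_a = 5.32 × 0.757^0.67 / 5.26^1.85 = 5.32 × 0.8298 / 21.57 = 0.2047 d⁻¹.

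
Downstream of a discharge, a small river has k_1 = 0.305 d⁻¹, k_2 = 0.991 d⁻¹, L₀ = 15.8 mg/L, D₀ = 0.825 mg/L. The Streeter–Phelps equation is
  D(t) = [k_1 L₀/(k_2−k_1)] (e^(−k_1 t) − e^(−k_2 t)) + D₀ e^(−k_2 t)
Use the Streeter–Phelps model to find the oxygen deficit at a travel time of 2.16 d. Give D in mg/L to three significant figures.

D ≈ 2.91 mg/L

k_1 L₀/(k_2−k_1) = 0.305×15.8/(0.991−0.305) = 4.819/0.6860 = 7.025 mg/L.
e^(−k_1 t) = e^(−0.305×2.160) = 0.5175; e^(−k_2 t) = e^(−0.991×2.160) = 0.1176.
D = 7.025 × (0.5175 − 0.1176) + 0.825 × 0.1176 = 2.809 + 0.09701 = 2.906 mg/L.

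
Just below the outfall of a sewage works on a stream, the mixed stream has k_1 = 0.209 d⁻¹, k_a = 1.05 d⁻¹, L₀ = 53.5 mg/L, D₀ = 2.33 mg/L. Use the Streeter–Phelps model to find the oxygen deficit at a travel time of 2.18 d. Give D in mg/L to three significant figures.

D ≈ 7.32 mg/L

k_1 L₀/(k_a−k_1) = 0.209×53.5/(1.05−0.209) = 11.18/0.8410 = 13.30 mg/L.
e^(−k_1 t) = e^(−0.209×2.180) = 0.6341; e^(−k_a t) = e^(−1.05×2.180) = 0.1014.
D = 13.30 × (0.6341 − 0.1014) + 2.33 × 0.1014 = 7.082 + 0.2362 = 7.319 mg/L.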